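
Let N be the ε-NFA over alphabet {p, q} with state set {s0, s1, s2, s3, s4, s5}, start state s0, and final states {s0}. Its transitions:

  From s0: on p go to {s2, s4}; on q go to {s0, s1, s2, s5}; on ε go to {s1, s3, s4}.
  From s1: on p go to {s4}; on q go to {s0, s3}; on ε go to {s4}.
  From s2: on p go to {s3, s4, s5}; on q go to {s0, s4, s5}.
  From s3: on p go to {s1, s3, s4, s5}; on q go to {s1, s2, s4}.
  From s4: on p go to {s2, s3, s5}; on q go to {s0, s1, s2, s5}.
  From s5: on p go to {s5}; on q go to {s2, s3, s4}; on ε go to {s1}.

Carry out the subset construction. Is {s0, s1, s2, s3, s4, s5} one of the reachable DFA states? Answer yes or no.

Start state of the DFA: {s0, s1, s3, s4} (ε-closure of the NFA start).
{s0, s1, s3, s4} --p--> {s1, s2, s3, s4, s5}  [new]
{s0, s1, s3, s4} --q--> {s0, s1, s2, s3, s4, s5}  [new]
{s1, s2, s3, s4, s5} --p--> {s1, s2, s3, s4, s5}  [seen]
{s1, s2, s3, s4, s5} --q--> {s0, s1, s2, s3, s4, s5}  [seen]
{s0, s1, s2, s3, s4, s5} --p--> {s1, s2, s3, s4, s5}  [seen]
{s0, s1, s2, s3, s4, s5} --q--> {s0, s1, s2, s3, s4, s5}  [seen]
Reachable DFA states: {s0, s1, s3, s4}, {s1, s2, s3, s4, s5}, {s0, s1, s2, s3, s4, s5}.
{s0, s1, s2, s3, s4, s5} is among them.

yes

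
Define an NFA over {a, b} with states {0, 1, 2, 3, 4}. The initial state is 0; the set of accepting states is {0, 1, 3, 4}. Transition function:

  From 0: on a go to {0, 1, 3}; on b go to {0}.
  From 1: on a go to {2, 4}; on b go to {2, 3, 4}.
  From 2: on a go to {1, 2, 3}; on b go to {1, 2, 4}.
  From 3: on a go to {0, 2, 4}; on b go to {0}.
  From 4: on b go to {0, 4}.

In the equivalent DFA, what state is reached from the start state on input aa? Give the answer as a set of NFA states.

Start: {0}.
δ(0,a) = {0, 1, 3}.
Union: {0, 1, 3}.
After a: {0, 1, 3}.
δ(0,a) = {0, 1, 3}; δ(1,a) = {2, 4}; δ(3,a) = {0, 2, 4}.
Union: {0, 1, 2, 3, 4}.
After a: {0, 1, 2, 3, 4}.

{0, 1, 2, 3, 4}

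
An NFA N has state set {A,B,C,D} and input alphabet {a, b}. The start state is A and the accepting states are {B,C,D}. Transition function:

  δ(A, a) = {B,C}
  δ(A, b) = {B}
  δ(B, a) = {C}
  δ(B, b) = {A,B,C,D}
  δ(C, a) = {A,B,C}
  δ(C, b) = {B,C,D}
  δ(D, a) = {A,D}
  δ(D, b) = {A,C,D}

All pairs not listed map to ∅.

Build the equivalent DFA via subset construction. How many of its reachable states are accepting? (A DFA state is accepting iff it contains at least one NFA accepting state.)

Start state of the DFA: {A}.
{A} --a--> {B,C}  [new]
{A} --b--> {B}  [new]
{B,C} --a--> {A,B,C}  [new]
{B,C} --b--> {A,B,C,D}  [new]
{B} --a--> {C}  [new]
{B} --b--> {A,B,C,D}  [seen]
{A,B,C} --a--> {A,B,C}  [seen]
{A,B,C} --b--> {A,B,C,D}  [seen]
{A,B,C,D} --a--> {A,B,C,D}  [seen]
{A,B,C,D} --b--> {A,B,C,D}  [seen]
{C} --a--> {A,B,C}  [seen]
{C} --b--> {B,C,D}  [new]
{B,C,D} --a--> {A,B,C,D}  [seen]
{B,C,D} --b--> {A,B,C,D}  [seen]
Reachable DFA states: {A}, {B,C}, {B}, {A,B,C}, {A,B,C,D}, {C}, {B,C,D}.
Accepting DFA states (contain an NFA accepting state): {B,C}, {B}, {A,B,C}, {A,B,C,D}, {C}, {B,C,D}.

6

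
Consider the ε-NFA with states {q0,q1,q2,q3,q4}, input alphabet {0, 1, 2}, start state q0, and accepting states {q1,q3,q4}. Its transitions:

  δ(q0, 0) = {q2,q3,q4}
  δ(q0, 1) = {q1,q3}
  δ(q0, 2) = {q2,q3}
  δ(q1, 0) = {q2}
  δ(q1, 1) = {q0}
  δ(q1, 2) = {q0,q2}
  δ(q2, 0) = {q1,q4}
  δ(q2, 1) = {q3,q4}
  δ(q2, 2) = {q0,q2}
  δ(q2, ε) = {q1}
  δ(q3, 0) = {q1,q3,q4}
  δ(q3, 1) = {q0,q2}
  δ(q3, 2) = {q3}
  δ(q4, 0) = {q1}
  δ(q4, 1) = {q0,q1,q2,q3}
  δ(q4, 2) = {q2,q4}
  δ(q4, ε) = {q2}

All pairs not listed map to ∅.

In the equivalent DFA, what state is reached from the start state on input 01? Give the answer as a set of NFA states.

{q0,q1,q2,q3,q4}

Start: {q0}.
δ(q0,0) = {q2,q3,q4}.
Union: {q2,q3,q4}.
ε-closure gives {q1,q2,q3,q4}.
After 0: {q1,q2,q3,q4}.
δ(q1,1) = {q0}; δ(q2,1) = {q3,q4}; δ(q3,1) = {q0,q2}; δ(q4,1) = {q0,q1,q2,q3}.
Union: {q0,q1,q2,q3,q4}.
After 1: {q0,q1,q2,q3,q4}.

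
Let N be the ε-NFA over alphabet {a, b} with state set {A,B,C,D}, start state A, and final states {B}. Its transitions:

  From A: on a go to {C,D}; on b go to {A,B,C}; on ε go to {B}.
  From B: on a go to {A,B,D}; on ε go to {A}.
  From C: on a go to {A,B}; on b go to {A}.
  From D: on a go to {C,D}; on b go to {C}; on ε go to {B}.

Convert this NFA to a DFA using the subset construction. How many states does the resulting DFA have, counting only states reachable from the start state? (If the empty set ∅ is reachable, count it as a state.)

Start state of the DFA: {A,B} (ε-closure of the NFA start).
{A,B} --a--> {A,B,C,D}  [new]
{A,B} --b--> {A,B,C}  [new]
{A,B,C,D} --a--> {A,B,C,D}  [seen]
{A,B,C,D} --b--> {A,B,C}  [seen]
{A,B,C} --a--> {A,B,C,D}  [seen]
{A,B,C} --b--> {A,B,C}  [seen]
Reachable DFA states: {A,B}, {A,B,C,D}, {A,B,C}.

3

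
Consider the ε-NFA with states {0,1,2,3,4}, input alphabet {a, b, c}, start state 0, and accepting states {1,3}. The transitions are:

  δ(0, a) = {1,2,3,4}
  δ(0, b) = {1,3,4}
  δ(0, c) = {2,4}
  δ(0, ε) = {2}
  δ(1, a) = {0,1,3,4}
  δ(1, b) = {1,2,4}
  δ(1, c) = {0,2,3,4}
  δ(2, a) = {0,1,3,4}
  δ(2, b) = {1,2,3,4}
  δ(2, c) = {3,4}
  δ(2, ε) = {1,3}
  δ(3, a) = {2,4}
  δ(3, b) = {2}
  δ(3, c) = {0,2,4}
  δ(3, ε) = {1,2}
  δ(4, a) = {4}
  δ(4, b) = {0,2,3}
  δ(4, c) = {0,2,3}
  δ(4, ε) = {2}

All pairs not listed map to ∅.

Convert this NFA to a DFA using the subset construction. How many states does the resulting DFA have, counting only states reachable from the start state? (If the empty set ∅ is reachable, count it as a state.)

3

Start state of the DFA: {0,1,2,3} (ε-closure of the NFA start).
{0,1,2,3} --a--> {0,1,2,3,4}  [new]
{0,1,2,3} --b--> {1,2,3,4}  [new]
{0,1,2,3} --c--> {0,1,2,3,4}  [seen]
{0,1,2,3,4} --a--> {0,1,2,3,4}  [seen]
{0,1,2,3,4} --b--> {0,1,2,3,4}  [seen]
{0,1,2,3,4} --c--> {0,1,2,3,4}  [seen]
{1,2,3,4} --a--> {0,1,2,3,4}  [seen]
{1,2,3,4} --b--> {0,1,2,3,4}  [seen]
{1,2,3,4} --c--> {0,1,2,3,4}  [seen]
Reachable DFA states: {0,1,2,3}, {0,1,2,3,4}, {1,2,3,4}.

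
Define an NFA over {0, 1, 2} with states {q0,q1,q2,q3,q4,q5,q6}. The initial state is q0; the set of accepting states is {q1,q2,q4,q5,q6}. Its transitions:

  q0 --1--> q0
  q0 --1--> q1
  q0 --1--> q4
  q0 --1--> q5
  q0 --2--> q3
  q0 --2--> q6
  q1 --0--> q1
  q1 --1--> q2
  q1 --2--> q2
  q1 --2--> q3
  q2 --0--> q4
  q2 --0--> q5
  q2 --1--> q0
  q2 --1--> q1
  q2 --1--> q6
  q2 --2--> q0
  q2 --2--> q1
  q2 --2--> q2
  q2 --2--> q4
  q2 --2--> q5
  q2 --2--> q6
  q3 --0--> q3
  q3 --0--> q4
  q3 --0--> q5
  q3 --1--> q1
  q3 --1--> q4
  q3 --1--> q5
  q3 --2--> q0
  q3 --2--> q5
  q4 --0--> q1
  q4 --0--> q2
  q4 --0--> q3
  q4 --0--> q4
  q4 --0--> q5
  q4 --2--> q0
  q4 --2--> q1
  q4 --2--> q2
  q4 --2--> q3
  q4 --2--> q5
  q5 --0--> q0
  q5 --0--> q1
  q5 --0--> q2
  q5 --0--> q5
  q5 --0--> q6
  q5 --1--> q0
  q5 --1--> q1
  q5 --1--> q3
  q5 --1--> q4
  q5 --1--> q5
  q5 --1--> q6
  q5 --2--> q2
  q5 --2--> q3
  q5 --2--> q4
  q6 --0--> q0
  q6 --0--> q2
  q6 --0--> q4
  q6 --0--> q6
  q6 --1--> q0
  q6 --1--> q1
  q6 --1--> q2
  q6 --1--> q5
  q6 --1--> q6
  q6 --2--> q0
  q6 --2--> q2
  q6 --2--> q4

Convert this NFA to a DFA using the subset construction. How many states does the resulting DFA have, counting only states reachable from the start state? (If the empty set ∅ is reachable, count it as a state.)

9

Start state of the DFA: {q0}.
{q0} --0--> ∅  [new]
{q0} --1--> {q0,q1,q4,q5}  [new]
{q0} --2--> {q3,q6}  [new]
∅ --0--> ∅  [seen]
∅ --1--> ∅  [seen]
∅ --2--> ∅  [seen]
{q0,q1,q4,q5} --0--> {q0,q1,q2,q3,q4,q5,q6}  [new]
{q0,q1,q4,q5} --1--> {q0,q1,q2,q3,q4,q5,q6}  [seen]
{q0,q1,q4,q5} --2--> {q0,q1,q2,q3,q4,q5,q6}  [seen]
{q3,q6} --0--> {q0,q2,q3,q4,q5,q6}  [new]
{q3,q6} --1--> {q0,q1,q2,q4,q5,q6}  [new]
{q3,q6} --2--> {q0,q2,q4,q5}  [new]
{q0,q1,q2,q3,q4,q5,q6} --0--> {q0,q1,q2,q3,q4,q5,q6}  [seen]
{q0,q1,q2,q3,q4,q5,q6} --1--> {q0,q1,q2,q3,q4,q5,q6}  [seen]
{q0,q1,q2,q3,q4,q5,q6} --2--> {q0,q1,q2,q3,q4,q5,q6}  [seen]
{q0,q2,q3,q4,q5,q6} --0--> {q0,q1,q2,q3,q4,q5,q6}  [seen]
{q0,q2,q3,q4,q5,q6} --1--> {q0,q1,q2,q3,q4,q5,q6}  [seen]
{q0,q2,q3,q4,q5,q6} --2--> {q0,q1,q2,q3,q4,q5,q6}  [seen]
{q0,q1,q2,q4,q5,q6} --0--> {q0,q1,q2,q3,q4,q5,q6}  [seen]
{q0,q1,q2,q4,q5,q6} --1--> {q0,q1,q2,q3,q4,q5,q6}  [seen]
{q0,q1,q2,q4,q5,q6} --2--> {q0,q1,q2,q3,q4,q5,q6}  [seen]
{q0,q2,q4,q5} --0--> {q0,q1,q2,q3,q4,q5,q6}  [seen]
{q0,q2,q4,q5} --1--> {q0,q1,q3,q4,q5,q6}  [new]
{q0,q2,q4,q5} --2--> {q0,q1,q2,q3,q4,q5,q6}  [seen]
{q0,q1,q3,q4,q5,q6} --0--> {q0,q1,q2,q3,q4,q5,q6}  [seen]
{q0,q1,q3,q4,q5,q6} --1--> {q0,q1,q2,q3,q4,q5,q6}  [seen]
{q0,q1,q3,q4,q5,q6} --2--> {q0,q1,q2,q3,q4,q5,q6}  [seen]
Reachable DFA states: {q0}, ∅, {q0,q1,q4,q5}, {q3,q6}, {q0,q1,q2,q3,q4,q5,q6}, {q0,q2,q3,q4,q5,q6}, {q0,q1,q2,q4,q5,q6}, {q0,q2,q4,q5}, {q0,q1,q3,q4,q5,q6}.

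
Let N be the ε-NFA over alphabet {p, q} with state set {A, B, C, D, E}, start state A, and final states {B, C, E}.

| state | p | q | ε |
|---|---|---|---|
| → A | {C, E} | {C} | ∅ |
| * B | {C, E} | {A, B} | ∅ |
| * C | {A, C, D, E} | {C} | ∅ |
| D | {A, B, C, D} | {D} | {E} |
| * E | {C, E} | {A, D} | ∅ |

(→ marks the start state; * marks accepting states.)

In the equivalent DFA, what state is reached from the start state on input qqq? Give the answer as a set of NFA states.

Start: {A}.
δ(A,q) = {C}.
Union: {C}.
After q: {C}.
δ(C,q) = {C}.
Union: {C}.
After q: {C}.
δ(C,q) = {C}.
Union: {C}.
After q: {C}.

{C}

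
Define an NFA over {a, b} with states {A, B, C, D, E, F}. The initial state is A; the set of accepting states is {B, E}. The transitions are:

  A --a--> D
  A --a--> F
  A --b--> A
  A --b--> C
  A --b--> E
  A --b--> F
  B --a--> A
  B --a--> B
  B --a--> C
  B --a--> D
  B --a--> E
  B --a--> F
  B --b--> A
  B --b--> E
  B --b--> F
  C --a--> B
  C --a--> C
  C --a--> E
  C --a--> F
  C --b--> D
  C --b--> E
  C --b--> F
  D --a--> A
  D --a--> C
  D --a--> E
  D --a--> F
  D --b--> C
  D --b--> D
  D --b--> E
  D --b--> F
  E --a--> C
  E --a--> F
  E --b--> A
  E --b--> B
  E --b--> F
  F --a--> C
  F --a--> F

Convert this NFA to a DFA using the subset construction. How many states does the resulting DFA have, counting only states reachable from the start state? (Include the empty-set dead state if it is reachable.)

Start state of the DFA: {A}.
{A} --a--> {D, F}  [new]
{A} --b--> {A, C, E, F}  [new]
{D, F} --a--> {A, C, E, F}  [seen]
{D, F} --b--> {C, D, E, F}  [new]
{A, C, E, F} --a--> {B, C, D, E, F}  [new]
{A, C, E, F} --b--> {A, B, C, D, E, F}  [new]
{C, D, E, F} --a--> {A, B, C, E, F}  [new]
{C, D, E, F} --b--> {A, B, C, D, E, F}  [seen]
{B, C, D, E, F} --a--> {A, B, C, D, E, F}  [seen]
{B, C, D, E, F} --b--> {A, B, C, D, E, F}  [seen]
{A, B, C, D, E, F} --a--> {A, B, C, D, E, F}  [seen]
{A, B, C, D, E, F} --b--> {A, B, C, D, E, F}  [seen]
{A, B, C, E, F} --a--> {A, B, C, D, E, F}  [seen]
{A, B, C, E, F} --b--> {A, B, C, D, E, F}  [seen]
Reachable DFA states: {A}, {D, F}, {A, C, E, F}, {C, D, E, F}, {B, C, D, E, F}, {A, B, C, D, E, F}, {A, B, C, E, F}.

7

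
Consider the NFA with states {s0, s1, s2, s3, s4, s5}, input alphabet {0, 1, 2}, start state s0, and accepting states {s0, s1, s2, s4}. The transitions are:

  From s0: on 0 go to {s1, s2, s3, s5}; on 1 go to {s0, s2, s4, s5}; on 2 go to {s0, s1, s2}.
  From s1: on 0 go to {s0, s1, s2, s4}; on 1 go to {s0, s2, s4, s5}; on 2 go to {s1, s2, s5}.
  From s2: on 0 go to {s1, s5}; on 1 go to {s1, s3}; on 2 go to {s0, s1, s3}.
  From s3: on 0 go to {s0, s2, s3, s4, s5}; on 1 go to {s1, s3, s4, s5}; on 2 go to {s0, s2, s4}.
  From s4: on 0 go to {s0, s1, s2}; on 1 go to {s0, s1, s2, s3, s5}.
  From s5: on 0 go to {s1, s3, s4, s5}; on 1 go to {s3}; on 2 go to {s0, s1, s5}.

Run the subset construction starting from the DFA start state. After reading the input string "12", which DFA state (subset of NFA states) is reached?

Start: {s0}.
δ(s0,1) = {s0, s2, s4, s5}.
Union: {s0, s2, s4, s5}.
After 1: {s0, s2, s4, s5}.
δ(s0,2) = {s0, s1, s2}; δ(s2,2) = {s0, s1, s3}; δ(s4,2) = ∅; δ(s5,2) = {s0, s1, s5}.
Union: {s0, s1, s2, s3, s5}.
After 2: {s0, s1, s2, s3, s5}.

{s0, s1, s2, s3, s5}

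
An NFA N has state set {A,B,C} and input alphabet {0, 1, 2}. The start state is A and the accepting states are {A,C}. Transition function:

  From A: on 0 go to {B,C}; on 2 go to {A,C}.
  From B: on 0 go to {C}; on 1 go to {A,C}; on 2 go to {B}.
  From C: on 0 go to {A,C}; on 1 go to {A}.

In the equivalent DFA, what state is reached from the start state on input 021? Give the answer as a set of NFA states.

{A,C}

Start: {A}.
δ(A,0) = {B,C}.
Union: {B,C}.
After 0: {B,C}.
δ(B,2) = {B}; δ(C,2) = ∅.
Union: {B}.
After 2: {B}.
δ(B,1) = {A,C}.
Union: {A,C}.
After 1: {A,C}.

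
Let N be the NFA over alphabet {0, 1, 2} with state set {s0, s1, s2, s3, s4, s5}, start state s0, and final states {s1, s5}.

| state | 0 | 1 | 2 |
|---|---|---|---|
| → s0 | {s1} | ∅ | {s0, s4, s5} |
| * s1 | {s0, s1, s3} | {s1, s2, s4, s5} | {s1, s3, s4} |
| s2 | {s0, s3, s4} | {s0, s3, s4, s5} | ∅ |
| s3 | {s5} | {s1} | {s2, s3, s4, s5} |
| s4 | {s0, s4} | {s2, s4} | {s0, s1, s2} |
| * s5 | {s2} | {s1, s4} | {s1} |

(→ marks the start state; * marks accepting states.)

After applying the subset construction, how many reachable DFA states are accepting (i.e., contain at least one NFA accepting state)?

Start state of the DFA: {s0}.
{s0} --0--> {s1}  [new]
{s0} --1--> ∅  [new]
{s0} --2--> {s0, s4, s5}  [new]
{s1} --0--> {s0, s1, s3}  [new]
{s1} --1--> {s1, s2, s4, s5}  [new]
{s1} --2--> {s1, s3, s4}  [new]
∅ --0--> ∅  [seen]
∅ --1--> ∅  [seen]
∅ --2--> ∅  [seen]
{s0, s4, s5} --0--> {s0, s1, s2, s4}  [new]
{s0, s4, s5} --1--> {s1, s2, s4}  [new]
{s0, s4, s5} --2--> {s0, s1, s2, s4, s5}  [new]
{s0, s1, s3} --0--> {s0, s1, s3, s5}  [new]
{s0, s1, s3} --1--> {s1, s2, s4, s5}  [seen]
{s0, s1, s3} --2--> {s0, s1, s2, s3, s4, s5}  [new]
{s1, s2, s4, s5} --0--> {s0, s1, s2, s3, s4}  [new]
{s1, s2, s4, s5} --1--> {s0, s1, s2, s3, s4, s5}  [seen]
{s1, s2, s4, s5} --2--> {s0, s1, s2, s3, s4}  [seen]
{s1, s3, s4} --0--> {s0, s1, s3, s4, s5}  [new]
{s1, s3, s4} --1--> {s1, s2, s4, s5}  [seen]
{s1, s3, s4} --2--> {s0, s1, s2, s3, s4, s5}  [seen]
{s0, s1, s2, s4} --0--> {s0, s1, s3, s4}  [new]
{s0, s1, s2, s4} --1--> {s0, s1, s2, s3, s4, s5}  [seen]
{s0, s1, s2, s4} --2--> {s0, s1, s2, s3, s4, s5}  [seen]
{s1, s2, s4} --0--> {s0, s1, s3, s4}  [seen]
{s1, s2, s4} --1--> {s0, s1, s2, s3, s4, s5}  [seen]
{s1, s2, s4} --2--> {s0, s1, s2, s3, s4}  [seen]
{s0, s1, s2, s4, s5} --0--> {s0, s1, s2, s3, s4}  [seen]
{s0, s1, s2, s4, s5} --1--> {s0, s1, s2, s3, s4, s5}  [seen]
{s0, s1, s2, s4, s5} --2--> {s0, s1, s2, s3, s4, s5}  [seen]
{s0, s1, s3, s5} --0--> {s0, s1, s2, s3, s5}  [new]
{s0, s1, s3, s5} --1--> {s1, s2, s4, s5}  [seen]
{s0, s1, s3, s5} --2--> {s0, s1, s2, s3, s4, s5}  [seen]
{s0, s1, s2, s3, s4, s5} --0--> {s0, s1, s2, s3, s4, s5}  [seen]
{s0, s1, s2, s3, s4, s5} --1--> {s0, s1, s2, s3, s4, s5}  [seen]
{s0, s1, s2, s3, s4, s5} --2--> {s0, s1, s2, s3, s4, s5}  [seen]
{s0, s1, s2, s3, s4} --0--> {s0, s1, s3, s4, s5}  [seen]
{s0, s1, s2, s3, s4} --1--> {s0, s1, s2, s3, s4, s5}  [seen]
{s0, s1, s2, s3, s4} --2--> {s0, s1, s2, s3, s4, s5}  [seen]
{s0, s1, s3, s4, s5} --0--> {s0, s1, s2, s3, s4, s5}  [seen]
{s0, s1, s3, s4, s5} --1--> {s1, s2, s4, s5}  [seen]
{s0, s1, s3, s4, s5} --2--> {s0, s1, s2, s3, s4, s5}  [seen]
{s0, s1, s3, s4} --0--> {s0, s1, s3, s4, s5}  [seen]
{s0, s1, s3, s4} --1--> {s1, s2, s4, s5}  [seen]
{s0, s1, s3, s4} --2--> {s0, s1, s2, s3, s4, s5}  [seen]
{s0, s1, s2, s3, s5} --0--> {s0, s1, s2, s3, s4, s5}  [seen]
{s0, s1, s2, s3, s5} --1--> {s0, s1, s2, s3, s4, s5}  [seen]
{s0, s1, s2, s3, s5} --2--> {s0, s1, s2, s3, s4, s5}  [seen]
Reachable DFA states: {s0}, {s1}, ∅, {s0, s4, s5}, {s0, s1, s3}, {s1, s2, s4, s5}, {s1, s3, s4}, {s0, s1, s2, s4}, {s1, s2, s4}, {s0, s1, s2, s4, s5}, {s0, s1, s3, s5}, {s0, s1, s2, s3, s4, s5}, {s0, s1, s2, s3, s4}, {s0, s1, s3, s4, s5}, {s0, s1, s3, s4}, {s0, s1, s2, s3, s5}.
Accepting DFA states (contain an NFA accepting state): {s1}, {s0, s4, s5}, {s0, s1, s3}, {s1, s2, s4, s5}, {s1, s3, s4}, {s0, s1, s2, s4}, {s1, s2, s4}, {s0, s1, s2, s4, s5}, {s0, s1, s3, s5}, {s0, s1, s2, s3, s4, s5}, {s0, s1, s2, s3, s4}, {s0, s1, s3, s4, s5}, {s0, s1, s3, s4}, {s0, s1, s2, s3, s5}.

14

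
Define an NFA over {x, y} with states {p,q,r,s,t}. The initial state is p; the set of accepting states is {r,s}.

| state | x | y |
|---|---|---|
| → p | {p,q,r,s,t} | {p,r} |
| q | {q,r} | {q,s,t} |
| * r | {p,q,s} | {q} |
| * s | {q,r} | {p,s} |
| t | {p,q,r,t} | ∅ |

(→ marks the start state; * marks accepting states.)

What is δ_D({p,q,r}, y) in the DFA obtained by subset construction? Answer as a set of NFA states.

δ(p,y) = {p,r}; δ(q,y) = {q,s,t}; δ(r,y) = {q}.
Union: {p,q,r,s,t}.

{p,q,r,s,t}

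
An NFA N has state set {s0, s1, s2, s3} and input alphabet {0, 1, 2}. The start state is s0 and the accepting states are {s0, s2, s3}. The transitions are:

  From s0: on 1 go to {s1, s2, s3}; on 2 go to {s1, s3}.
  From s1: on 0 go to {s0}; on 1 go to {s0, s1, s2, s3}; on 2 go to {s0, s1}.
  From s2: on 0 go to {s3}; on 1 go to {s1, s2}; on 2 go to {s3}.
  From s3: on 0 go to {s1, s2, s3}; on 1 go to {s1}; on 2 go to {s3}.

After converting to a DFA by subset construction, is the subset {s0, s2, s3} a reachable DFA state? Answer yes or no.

no

Start state of the DFA: {s0}.
{s0} --0--> ∅  [new]
{s0} --1--> {s1, s2, s3}  [new]
{s0} --2--> {s1, s3}  [new]
∅ --0--> ∅  [seen]
∅ --1--> ∅  [seen]
∅ --2--> ∅  [seen]
{s1, s2, s3} --0--> {s0, s1, s2, s3}  [new]
{s1, s2, s3} --1--> {s0, s1, s2, s3}  [seen]
{s1, s2, s3} --2--> {s0, s1, s3}  [new]
{s1, s3} --0--> {s0, s1, s2, s3}  [seen]
{s1, s3} --1--> {s0, s1, s2, s3}  [seen]
{s1, s3} --2--> {s0, s1, s3}  [seen]
{s0, s1, s2, s3} --0--> {s0, s1, s2, s3}  [seen]
{s0, s1, s2, s3} --1--> {s0, s1, s2, s3}  [seen]
{s0, s1, s2, s3} --2--> {s0, s1, s3}  [seen]
{s0, s1, s3} --0--> {s0, s1, s2, s3}  [seen]
{s0, s1, s3} --1--> {s0, s1, s2, s3}  [seen]
{s0, s1, s3} --2--> {s0, s1, s3}  [seen]
Reachable DFA states: {s0}, ∅, {s1, s2, s3}, {s1, s3}, {s0, s1, s2, s3}, {s0, s1, s3}.
{s0, s2, s3} is not among them.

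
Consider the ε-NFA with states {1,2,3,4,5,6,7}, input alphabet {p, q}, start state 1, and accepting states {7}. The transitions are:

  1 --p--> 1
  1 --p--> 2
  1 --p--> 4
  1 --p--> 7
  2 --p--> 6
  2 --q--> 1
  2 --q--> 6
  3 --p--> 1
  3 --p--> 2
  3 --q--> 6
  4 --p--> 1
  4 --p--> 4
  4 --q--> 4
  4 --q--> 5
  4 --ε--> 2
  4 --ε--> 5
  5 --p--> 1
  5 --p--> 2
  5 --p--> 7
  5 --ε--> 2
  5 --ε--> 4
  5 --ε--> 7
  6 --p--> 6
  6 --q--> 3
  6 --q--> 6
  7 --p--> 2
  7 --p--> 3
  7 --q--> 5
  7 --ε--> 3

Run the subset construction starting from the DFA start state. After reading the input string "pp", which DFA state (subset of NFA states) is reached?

{1,2,3,4,5,6,7}

Start: {1}.
δ(1,p) = {1,2,4,7}.
Union: {1,2,4,7}.
ε-closure gives {1,2,3,4,5,7}.
After p: {1,2,3,4,5,7}.
δ(1,p) = {1,2,4,7}; δ(2,p) = {6}; δ(3,p) = {1,2}; δ(4,p) = {1,4}; δ(5,p) = {1,2,7}; δ(7,p) = {2,3}.
Union: {1,2,3,4,6,7}.
ε-closure gives {1,2,3,4,5,6,7}.
After p: {1,2,3,4,5,6,7}.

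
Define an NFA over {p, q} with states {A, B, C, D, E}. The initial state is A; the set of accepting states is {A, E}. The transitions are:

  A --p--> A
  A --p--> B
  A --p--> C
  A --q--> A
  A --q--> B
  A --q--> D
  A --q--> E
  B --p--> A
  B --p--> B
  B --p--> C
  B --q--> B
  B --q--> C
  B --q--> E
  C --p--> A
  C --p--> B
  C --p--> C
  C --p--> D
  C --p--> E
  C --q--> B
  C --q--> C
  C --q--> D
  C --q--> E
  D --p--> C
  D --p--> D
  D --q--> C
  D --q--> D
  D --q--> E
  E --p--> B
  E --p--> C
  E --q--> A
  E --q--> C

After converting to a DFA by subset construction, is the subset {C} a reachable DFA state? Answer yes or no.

Start state of the DFA: {A}.
{A} --p--> {A, B, C}  [new]
{A} --q--> {A, B, D, E}  [new]
{A, B, C} --p--> {A, B, C, D, E}  [new]
{A, B, C} --q--> {A, B, C, D, E}  [seen]
{A, B, D, E} --p--> {A, B, C, D}  [new]
{A, B, D, E} --q--> {A, B, C, D, E}  [seen]
{A, B, C, D, E} --p--> {A, B, C, D, E}  [seen]
{A, B, C, D, E} --q--> {A, B, C, D, E}  [seen]
{A, B, C, D} --p--> {A, B, C, D, E}  [seen]
{A, B, C, D} --q--> {A, B, C, D, E}  [seen]
Reachable DFA states: {A}, {A, B, C}, {A, B, D, E}, {A, B, C, D, E}, {A, B, C, D}.
{C} is not among them.

no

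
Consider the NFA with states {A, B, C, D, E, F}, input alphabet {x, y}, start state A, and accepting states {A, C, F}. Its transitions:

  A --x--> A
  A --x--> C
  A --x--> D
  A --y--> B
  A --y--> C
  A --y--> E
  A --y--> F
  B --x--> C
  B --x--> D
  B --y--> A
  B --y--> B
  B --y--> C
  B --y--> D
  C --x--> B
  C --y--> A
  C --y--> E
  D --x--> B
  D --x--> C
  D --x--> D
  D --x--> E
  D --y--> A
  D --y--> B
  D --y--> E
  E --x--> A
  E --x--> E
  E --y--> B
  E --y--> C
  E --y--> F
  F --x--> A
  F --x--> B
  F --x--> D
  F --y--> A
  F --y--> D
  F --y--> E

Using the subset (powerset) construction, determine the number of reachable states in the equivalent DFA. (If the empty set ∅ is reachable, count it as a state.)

Start state of the DFA: {A}.
{A} --x--> {A, C, D}  [new]
{A} --y--> {B, C, E, F}  [new]
{A, C, D} --x--> {A, B, C, D, E}  [new]
{A, C, D} --y--> {A, B, C, E, F}  [new]
{B, C, E, F} --x--> {A, B, C, D, E}  [seen]
{B, C, E, F} --y--> {A, B, C, D, E, F}  [new]
{A, B, C, D, E} --x--> {A, B, C, D, E}  [seen]
{A, B, C, D, E} --y--> {A, B, C, D, E, F}  [seen]
{A, B, C, E, F} --x--> {A, B, C, D, E}  [seen]
{A, B, C, E, F} --y--> {A, B, C, D, E, F}  [seen]
{A, B, C, D, E, F} --x--> {A, B, C, D, E}  [seen]
{A, B, C, D, E, F} --y--> {A, B, C, D, E, F}  [seen]
Reachable DFA states: {A}, {A, C, D}, {B, C, E, F}, {A, B, C, D, E}, {A, B, C, E, F}, {A, B, C, D, E, F}.

6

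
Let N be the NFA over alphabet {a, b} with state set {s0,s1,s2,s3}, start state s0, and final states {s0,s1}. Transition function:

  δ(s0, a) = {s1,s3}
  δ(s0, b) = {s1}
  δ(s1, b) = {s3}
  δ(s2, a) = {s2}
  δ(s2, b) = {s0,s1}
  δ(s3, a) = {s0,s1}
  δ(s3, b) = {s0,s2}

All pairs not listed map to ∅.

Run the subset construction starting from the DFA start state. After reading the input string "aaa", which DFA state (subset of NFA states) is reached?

Start: {s0}.
δ(s0,a) = {s1,s3}.
Union: {s1,s3}.
After a: {s1,s3}.
δ(s1,a) = ∅; δ(s3,a) = {s0,s1}.
Union: {s0,s1}.
After a: {s0,s1}.
δ(s0,a) = {s1,s3}; δ(s1,a) = ∅.
Union: {s1,s3}.
After a: {s1,s3}.

{s1,s3}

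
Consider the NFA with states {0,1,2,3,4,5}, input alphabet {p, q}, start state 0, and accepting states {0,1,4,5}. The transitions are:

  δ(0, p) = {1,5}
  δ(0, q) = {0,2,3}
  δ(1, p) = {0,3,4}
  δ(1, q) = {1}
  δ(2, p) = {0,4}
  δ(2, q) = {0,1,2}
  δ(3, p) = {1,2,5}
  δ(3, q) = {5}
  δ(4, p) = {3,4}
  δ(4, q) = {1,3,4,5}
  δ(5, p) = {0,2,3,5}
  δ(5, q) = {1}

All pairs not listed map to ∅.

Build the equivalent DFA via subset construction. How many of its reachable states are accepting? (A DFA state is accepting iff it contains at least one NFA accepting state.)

Start state of the DFA: {0}.
{0} --p--> {1,5}  [new]
{0} --q--> {0,2,3}  [new]
{1,5} --p--> {0,2,3,4,5}  [new]
{1,5} --q--> {1}  [new]
{0,2,3} --p--> {0,1,2,4,5}  [new]
{0,2,3} --q--> {0,1,2,3,5}  [new]
{0,2,3,4,5} --p--> {0,1,2,3,4,5}  [new]
{0,2,3,4,5} --q--> {0,1,2,3,4,5}  [seen]
{1} --p--> {0,3,4}  [new]
{1} --q--> {1}  [seen]
{0,1,2,4,5} --p--> {0,1,2,3,4,5}  [seen]
{0,1,2,4,5} --q--> {0,1,2,3,4,5}  [seen]
{0,1,2,3,5} --p--> {0,1,2,3,4,5}  [seen]
{0,1,2,3,5} --q--> {0,1,2,3,5}  [seen]
{0,1,2,3,4,5} --p--> {0,1,2,3,4,5}  [seen]
{0,1,2,3,4,5} --q--> {0,1,2,3,4,5}  [seen]
{0,3,4} --p--> {1,2,3,4,5}  [new]
{0,3,4} --q--> {0,1,2,3,4,5}  [seen]
{1,2,3,4,5} --p--> {0,1,2,3,4,5}  [seen]
{1,2,3,4,5} --q--> {0,1,2,3,4,5}  [seen]
Reachable DFA states: {0}, {1,5}, {0,2,3}, {0,2,3,4,5}, {1}, {0,1,2,4,5}, {0,1,2,3,5}, {0,1,2,3,4,5}, {0,3,4}, {1,2,3,4,5}.
Accepting DFA states (contain an NFA accepting state): {0}, {1,5}, {0,2,3}, {0,2,3,4,5}, {1}, {0,1,2,4,5}, {0,1,2,3,5}, {0,1,2,3,4,5}, {0,3,4}, {1,2,3,4,5}.

10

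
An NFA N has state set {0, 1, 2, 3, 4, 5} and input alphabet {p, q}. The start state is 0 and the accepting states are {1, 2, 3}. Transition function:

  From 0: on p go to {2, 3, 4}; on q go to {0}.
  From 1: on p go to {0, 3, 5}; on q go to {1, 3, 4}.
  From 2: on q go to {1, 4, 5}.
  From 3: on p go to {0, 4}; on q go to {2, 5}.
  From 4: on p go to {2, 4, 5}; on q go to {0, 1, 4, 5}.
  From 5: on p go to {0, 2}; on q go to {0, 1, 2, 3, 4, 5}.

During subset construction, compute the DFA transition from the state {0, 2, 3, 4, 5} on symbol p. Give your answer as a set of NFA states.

{0, 2, 3, 4, 5}

δ(0,p) = {2, 3, 4}; δ(2,p) = ∅; δ(3,p) = {0, 4}; δ(4,p) = {2, 4, 5}; δ(5,p) = {0, 2}.
Union: {0, 2, 3, 4, 5}.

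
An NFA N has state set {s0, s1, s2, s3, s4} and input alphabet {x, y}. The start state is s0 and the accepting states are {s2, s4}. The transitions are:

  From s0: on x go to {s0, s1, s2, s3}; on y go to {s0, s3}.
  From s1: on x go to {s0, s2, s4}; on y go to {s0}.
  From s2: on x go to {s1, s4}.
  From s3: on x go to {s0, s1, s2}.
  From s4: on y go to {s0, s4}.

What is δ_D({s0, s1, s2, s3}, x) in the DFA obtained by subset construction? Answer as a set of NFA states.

δ(s0,x) = {s0, s1, s2, s3}; δ(s1,x) = {s0, s2, s4}; δ(s2,x) = {s1, s4}; δ(s3,x) = {s0, s1, s2}.
Union: {s0, s1, s2, s3, s4}.

{s0, s1, s2, s3, s4}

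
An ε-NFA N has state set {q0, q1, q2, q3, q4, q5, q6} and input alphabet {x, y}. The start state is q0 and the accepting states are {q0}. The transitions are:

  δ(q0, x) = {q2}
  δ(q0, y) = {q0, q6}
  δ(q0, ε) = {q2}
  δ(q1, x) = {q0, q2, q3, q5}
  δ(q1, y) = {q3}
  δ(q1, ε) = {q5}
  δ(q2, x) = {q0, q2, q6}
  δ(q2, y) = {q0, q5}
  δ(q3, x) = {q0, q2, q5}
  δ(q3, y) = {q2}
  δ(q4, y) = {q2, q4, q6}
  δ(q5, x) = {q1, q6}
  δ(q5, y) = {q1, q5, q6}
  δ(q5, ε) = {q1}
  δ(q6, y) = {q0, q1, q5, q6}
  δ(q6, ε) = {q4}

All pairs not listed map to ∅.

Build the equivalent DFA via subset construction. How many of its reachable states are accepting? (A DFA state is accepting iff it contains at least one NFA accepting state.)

4

Start state of the DFA: {q0, q2} (ε-closure of the NFA start).
{q0, q2} --x--> {q0, q2, q4, q6}  [new]
{q0, q2} --y--> {q0, q1, q2, q4, q5, q6}  [new]
{q0, q2, q4, q6} --x--> {q0, q2, q4, q6}  [seen]
{q0, q2, q4, q6} --y--> {q0, q1, q2, q4, q5, q6}  [seen]
{q0, q1, q2, q4, q5, q6} --x--> {q0, q1, q2, q3, q4, q5, q6}  [new]
{q0, q1, q2, q4, q5, q6} --y--> {q0, q1, q2, q3, q4, q5, q6}  [seen]
{q0, q1, q2, q3, q4, q5, q6} --x--> {q0, q1, q2, q3, q4, q5, q6}  [seen]
{q0, q1, q2, q3, q4, q5, q6} --y--> {q0, q1, q2, q3, q4, q5, q6}  [seen]
Reachable DFA states: {q0, q2}, {q0, q2, q4, q6}, {q0, q1, q2, q4, q5, q6}, {q0, q1, q2, q3, q4, q5, q6}.
Accepting DFA states (contain an NFA accepting state): {q0, q2}, {q0, q2, q4, q6}, {q0, q1, q2, q4, q5, q6}, {q0, q1, q2, q3, q4, q5, q6}.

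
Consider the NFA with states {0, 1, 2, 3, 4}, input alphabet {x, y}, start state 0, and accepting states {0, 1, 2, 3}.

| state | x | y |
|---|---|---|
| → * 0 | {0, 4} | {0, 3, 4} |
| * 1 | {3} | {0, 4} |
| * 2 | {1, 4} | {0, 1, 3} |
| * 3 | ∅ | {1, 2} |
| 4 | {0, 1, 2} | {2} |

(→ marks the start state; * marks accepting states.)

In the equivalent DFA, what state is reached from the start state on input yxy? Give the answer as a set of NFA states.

{0, 1, 2, 3, 4}

Start: {0}.
δ(0,y) = {0, 3, 4}.
Union: {0, 3, 4}.
After y: {0, 3, 4}.
δ(0,x) = {0, 4}; δ(3,x) = ∅; δ(4,x) = {0, 1, 2}.
Union: {0, 1, 2, 4}.
After x: {0, 1, 2, 4}.
δ(0,y) = {0, 3, 4}; δ(1,y) = {0, 4}; δ(2,y) = {0, 1, 3}; δ(4,y) = {2}.
Union: {0, 1, 2, 3, 4}.
After y: {0, 1, 2, 3, 4}.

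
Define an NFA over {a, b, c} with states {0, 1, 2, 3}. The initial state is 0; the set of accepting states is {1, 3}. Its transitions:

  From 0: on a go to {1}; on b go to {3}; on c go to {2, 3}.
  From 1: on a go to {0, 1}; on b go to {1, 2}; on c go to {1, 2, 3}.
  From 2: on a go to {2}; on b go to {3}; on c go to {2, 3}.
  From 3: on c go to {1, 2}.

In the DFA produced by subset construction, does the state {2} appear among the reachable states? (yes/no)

Start state of the DFA: {0}.
{0} --a--> {1}  [new]
{0} --b--> {3}  [new]
{0} --c--> {2, 3}  [new]
{1} --a--> {0, 1}  [new]
{1} --b--> {1, 2}  [new]
{1} --c--> {1, 2, 3}  [new]
{3} --a--> ∅  [new]
{3} --b--> ∅  [seen]
{3} --c--> {1, 2}  [seen]
{2, 3} --a--> {2}  [new]
{2, 3} --b--> {3}  [seen]
{2, 3} --c--> {1, 2, 3}  [seen]
{0, 1} --a--> {0, 1}  [seen]
{0, 1} --b--> {1, 2, 3}  [seen]
{0, 1} --c--> {1, 2, 3}  [seen]
{1, 2} --a--> {0, 1, 2}  [new]
{1, 2} --b--> {1, 2, 3}  [seen]
{1, 2} --c--> {1, 2, 3}  [seen]
{1, 2, 3} --a--> {0, 1, 2}  [seen]
{1, 2, 3} --b--> {1, 2, 3}  [seen]
{1, 2, 3} --c--> {1, 2, 3}  [seen]
∅ --a--> ∅  [seen]
∅ --b--> ∅  [seen]
∅ --c--> ∅  [seen]
{2} --a--> {2}  [seen]
{2} --b--> {3}  [seen]
{2} --c--> {2, 3}  [seen]
{0, 1, 2} --a--> {0, 1, 2}  [seen]
{0, 1, 2} --b--> {1, 2, 3}  [seen]
{0, 1, 2} --c--> {1, 2, 3}  [seen]
Reachable DFA states: {0}, {1}, {3}, {2, 3}, {0, 1}, {1, 2}, {1, 2, 3}, ∅, {2}, {0, 1, 2}.
{2} is among them.

yes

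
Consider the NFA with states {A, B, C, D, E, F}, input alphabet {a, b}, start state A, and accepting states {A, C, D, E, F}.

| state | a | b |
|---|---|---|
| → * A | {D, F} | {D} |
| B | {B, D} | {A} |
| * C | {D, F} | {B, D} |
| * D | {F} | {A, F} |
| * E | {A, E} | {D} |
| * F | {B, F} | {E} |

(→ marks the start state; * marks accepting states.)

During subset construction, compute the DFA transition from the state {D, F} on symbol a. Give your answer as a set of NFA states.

δ(D,a) = {F}; δ(F,a) = {B, F}.
Union: {B, F}.

{B, F}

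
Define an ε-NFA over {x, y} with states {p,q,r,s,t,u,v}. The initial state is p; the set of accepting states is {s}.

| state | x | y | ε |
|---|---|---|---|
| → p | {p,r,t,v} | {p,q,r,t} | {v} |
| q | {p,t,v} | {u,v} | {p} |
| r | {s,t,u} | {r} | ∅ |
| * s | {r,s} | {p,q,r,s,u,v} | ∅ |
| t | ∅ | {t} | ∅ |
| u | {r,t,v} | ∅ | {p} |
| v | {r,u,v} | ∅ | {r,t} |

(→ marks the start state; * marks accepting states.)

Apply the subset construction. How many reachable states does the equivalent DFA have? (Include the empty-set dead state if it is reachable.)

5

Start state of the DFA: {p,r,t,v} (ε-closure of the NFA start).
{p,r,t,v} --x--> {p,r,s,t,u,v}  [new]
{p,r,t,v} --y--> {p,q,r,t,v}  [new]
{p,r,s,t,u,v} --x--> {p,r,s,t,u,v}  [seen]
{p,r,s,t,u,v} --y--> {p,q,r,s,t,u,v}  [new]
{p,q,r,t,v} --x--> {p,r,s,t,u,v}  [seen]
{p,q,r,t,v} --y--> {p,q,r,t,u,v}  [new]
{p,q,r,s,t,u,v} --x--> {p,r,s,t,u,v}  [seen]
{p,q,r,s,t,u,v} --y--> {p,q,r,s,t,u,v}  [seen]
{p,q,r,t,u,v} --x--> {p,r,s,t,u,v}  [seen]
{p,q,r,t,u,v} --y--> {p,q,r,t,u,v}  [seen]
Reachable DFA states: {p,r,t,v}, {p,r,s,t,u,v}, {p,q,r,t,v}, {p,q,r,s,t,u,v}, {p,q,r,t,u,v}.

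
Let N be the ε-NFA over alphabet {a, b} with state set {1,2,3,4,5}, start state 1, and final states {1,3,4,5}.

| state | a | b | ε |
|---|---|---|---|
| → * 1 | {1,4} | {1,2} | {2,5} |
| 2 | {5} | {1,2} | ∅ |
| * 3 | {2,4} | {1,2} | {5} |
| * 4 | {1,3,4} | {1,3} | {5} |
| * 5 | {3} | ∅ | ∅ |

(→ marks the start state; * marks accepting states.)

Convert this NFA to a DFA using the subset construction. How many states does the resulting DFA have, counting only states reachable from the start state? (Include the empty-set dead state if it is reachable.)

Start state of the DFA: {1,2,5} (ε-closure of the NFA start).
{1,2,5} --a--> {1,2,3,4,5}  [new]
{1,2,5} --b--> {1,2,5}  [seen]
{1,2,3,4,5} --a--> {1,2,3,4,5}  [seen]
{1,2,3,4,5} --b--> {1,2,3,5}  [new]
{1,2,3,5} --a--> {1,2,3,4,5}  [seen]
{1,2,3,5} --b--> {1,2,5}  [seen]
Reachable DFA states: {1,2,5}, {1,2,3,4,5}, {1,2,3,5}.

3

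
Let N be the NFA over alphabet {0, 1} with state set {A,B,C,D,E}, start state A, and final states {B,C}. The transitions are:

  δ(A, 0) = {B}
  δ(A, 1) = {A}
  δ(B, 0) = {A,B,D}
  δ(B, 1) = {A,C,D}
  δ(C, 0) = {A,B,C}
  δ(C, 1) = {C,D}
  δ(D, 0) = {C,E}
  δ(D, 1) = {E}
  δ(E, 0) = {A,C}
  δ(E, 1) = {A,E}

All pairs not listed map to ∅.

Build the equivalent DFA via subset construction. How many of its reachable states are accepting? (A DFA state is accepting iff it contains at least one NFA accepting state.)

Start state of the DFA: {A}.
{A} --0--> {B}  [new]
{A} --1--> {A}  [seen]
{B} --0--> {A,B,D}  [new]
{B} --1--> {A,C,D}  [new]
{A,B,D} --0--> {A,B,C,D,E}  [new]
{A,B,D} --1--> {A,C,D,E}  [new]
{A,C,D} --0--> {A,B,C,E}  [new]
{A,C,D} --1--> {A,C,D,E}  [seen]
{A,B,C,D,E} --0--> {A,B,C,D,E}  [seen]
{A,B,C,D,E} --1--> {A,C,D,E}  [seen]
{A,C,D,E} --0--> {A,B,C,E}  [seen]
{A,C,D,E} --1--> {A,C,D,E}  [seen]
{A,B,C,E} --0--> {A,B,C,D}  [new]
{A,B,C,E} --1--> {A,C,D,E}  [seen]
{A,B,C,D} --0--> {A,B,C,D,E}  [seen]
{A,B,C,D} --1--> {A,C,D,E}  [seen]
Reachable DFA states: {A}, {B}, {A,B,D}, {A,C,D}, {A,B,C,D,E}, {A,C,D,E}, {A,B,C,E}, {A,B,C,D}.
Accepting DFA states (contain an NFA accepting state): {B}, {A,B,D}, {A,C,D}, {A,B,C,D,E}, {A,C,D,E}, {A,B,C,E}, {A,B,C,D}.

7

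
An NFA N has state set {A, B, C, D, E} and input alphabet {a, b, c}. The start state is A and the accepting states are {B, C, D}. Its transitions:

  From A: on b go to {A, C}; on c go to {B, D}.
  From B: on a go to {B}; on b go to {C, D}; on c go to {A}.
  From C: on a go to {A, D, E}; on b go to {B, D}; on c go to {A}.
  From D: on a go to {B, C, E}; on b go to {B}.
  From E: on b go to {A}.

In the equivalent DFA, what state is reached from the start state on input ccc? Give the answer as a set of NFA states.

{B, D}

Start: {A}.
δ(A,c) = {B, D}.
Union: {B, D}.
After c: {B, D}.
δ(B,c) = {A}; δ(D,c) = ∅.
Union: {A}.
After c: {A}.
δ(A,c) = {B, D}.
Union: {B, D}.
After c: {B, D}.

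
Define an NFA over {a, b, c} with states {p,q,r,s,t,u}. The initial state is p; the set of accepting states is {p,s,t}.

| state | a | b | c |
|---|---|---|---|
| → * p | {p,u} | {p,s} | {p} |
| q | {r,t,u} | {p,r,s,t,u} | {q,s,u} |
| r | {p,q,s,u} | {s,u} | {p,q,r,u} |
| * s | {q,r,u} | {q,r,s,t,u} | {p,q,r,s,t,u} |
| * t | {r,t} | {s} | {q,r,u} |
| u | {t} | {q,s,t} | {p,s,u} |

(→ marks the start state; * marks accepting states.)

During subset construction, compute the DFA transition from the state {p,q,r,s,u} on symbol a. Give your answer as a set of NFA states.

{p,q,r,s,t,u}

δ(p,a) = {p,u}; δ(q,a) = {r,t,u}; δ(r,a) = {p,q,s,u}; δ(s,a) = {q,r,u}; δ(u,a) = {t}.
Union: {p,q,r,s,t,u}.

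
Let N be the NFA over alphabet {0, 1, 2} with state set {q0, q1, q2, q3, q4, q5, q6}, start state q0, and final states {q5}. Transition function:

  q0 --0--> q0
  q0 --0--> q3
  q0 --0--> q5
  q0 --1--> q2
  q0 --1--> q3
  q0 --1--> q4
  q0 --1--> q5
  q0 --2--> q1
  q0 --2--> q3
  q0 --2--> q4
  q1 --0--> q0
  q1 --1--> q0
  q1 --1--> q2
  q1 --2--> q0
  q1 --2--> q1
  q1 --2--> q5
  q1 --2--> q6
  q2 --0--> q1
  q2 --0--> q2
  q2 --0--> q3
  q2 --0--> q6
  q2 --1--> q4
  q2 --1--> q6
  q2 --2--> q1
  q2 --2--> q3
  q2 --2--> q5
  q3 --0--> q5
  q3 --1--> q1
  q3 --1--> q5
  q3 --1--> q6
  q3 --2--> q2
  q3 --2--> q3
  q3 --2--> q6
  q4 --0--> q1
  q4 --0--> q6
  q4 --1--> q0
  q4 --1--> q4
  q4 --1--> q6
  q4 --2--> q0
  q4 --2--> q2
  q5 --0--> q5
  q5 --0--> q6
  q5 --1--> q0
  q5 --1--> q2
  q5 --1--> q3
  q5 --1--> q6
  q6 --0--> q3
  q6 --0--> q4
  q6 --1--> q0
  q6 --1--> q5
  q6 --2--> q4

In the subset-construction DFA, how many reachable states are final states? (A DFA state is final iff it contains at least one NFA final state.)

Start state of the DFA: {q0}.
{q0} --0--> {q0, q3, q5}  [new]
{q0} --1--> {q2, q3, q4, q5}  [new]
{q0} --2--> {q1, q3, q4}  [new]
{q0, q3, q5} --0--> {q0, q3, q5, q6}  [new]
{q0, q3, q5} --1--> {q0, q1, q2, q3, q4, q5, q6}  [new]
{q0, q3, q5} --2--> {q1, q2, q3, q4, q6}  [new]
{q2, q3, q4, q5} --0--> {q1, q2, q3, q5, q6}  [new]
{q2, q3, q4, q5} --1--> {q0, q1, q2, q3, q4, q5, q6}  [seen]
{q2, q3, q4, q5} --2--> {q0, q1, q2, q3, q5, q6}  [new]
{q1, q3, q4} --0--> {q0, q1, q5, q6}  [new]
{q1, q3, q4} --1--> {q0, q1, q2, q4, q5, q6}  [new]
{q1, q3, q4} --2--> {q0, q1, q2, q3, q5, q6}  [seen]
{q0, q3, q5, q6} --0--> {q0, q3, q4, q5, q6}  [new]
{q0, q3, q5, q6} --1--> {q0, q1, q2, q3, q4, q5, q6}  [seen]
{q0, q3, q5, q6} --2--> {q1, q2, q3, q4, q6}  [seen]
{q0, q1, q2, q3, q4, q5, q6} --0--> {q0, q1, q2, q3, q4, q5, q6}  [seen]
{q0, q1, q2, q3, q4, q5, q6} --1--> {q0, q1, q2, q3, q4, q5, q6}  [seen]
{q0, q1, q2, q3, q4, q5, q6} --2--> {q0, q1, q2, q3, q4, q5, q6}  [seen]
{q1, q2, q3, q4, q6} --0--> {q0, q1, q2, q3, q4, q5, q6}  [seen]
{q1, q2, q3, q4, q6} --1--> {q0, q1, q2, q4, q5, q6}  [seen]
{q1, q2, q3, q4, q6} --2--> {q0, q1, q2, q3, q4, q5, q6}  [seen]
{q1, q2, q3, q5, q6} --0--> {q0, q1, q2, q3, q4, q5, q6}  [seen]
{q1, q2, q3, q5, q6} --1--> {q0, q1, q2, q3, q4, q5, q6}  [seen]
{q1, q2, q3, q5, q6} --2--> {q0, q1, q2, q3, q4, q5, q6}  [seen]
{q0, q1, q2, q3, q5, q6} --0--> {q0, q1, q2, q3, q4, q5, q6}  [seen]
{q0, q1, q2, q3, q5, q6} --1--> {q0, q1, q2, q3, q4, q5, q6}  [seen]
{q0, q1, q2, q3, q5, q6} --2--> {q0, q1, q2, q3, q4, q5, q6}  [seen]
{q0, q1, q5, q6} --0--> {q0, q3, q4, q5, q6}  [seen]
{q0, q1, q5, q6} --1--> {q0, q2, q3, q4, q5, q6}  [new]
{q0, q1, q5, q6} --2--> {q0, q1, q3, q4, q5, q6}  [new]
{q0, q1, q2, q4, q5, q6} --0--> {q0, q1, q2, q3, q4, q5, q6}  [seen]
{q0, q1, q2, q4, q5, q6} --1--> {q0, q2, q3, q4, q5, q6}  [seen]
{q0, q1, q2, q4, q5, q6} --2--> {q0, q1, q2, q3, q4, q5, q6}  [seen]
{q0, q3, q4, q5, q6} --0--> {q0, q1, q3, q4, q5, q6}  [seen]
{q0, q3, q4, q5, q6} --1--> {q0, q1, q2, q3, q4, q5, q6}  [seen]
{q0, q3, q4, q5, q6} --2--> {q0, q1, q2, q3, q4, q6}  [new]
{q0, q2, q3, q4, q5, q6} --0--> {q0, q1, q2, q3, q4, q5, q6}  [seen]
{q0, q2, q3, q4, q5, q6} --1--> {q0, q1, q2, q3, q4, q5, q6}  [seen]
{q0, q2, q3, q4, q5, q6} --2--> {q0, q1, q2, q3, q4, q5, q6}  [seen]
{q0, q1, q3, q4, q5, q6} --0--> {q0, q1, q3, q4, q5, q6}  [seen]
{q0, q1, q3, q4, q5, q6} --1--> {q0, q1, q2, q3, q4, q5, q6}  [seen]
{q0, q1, q3, q4, q5, q6} --2--> {q0, q1, q2, q3, q4, q5, q6}  [seen]
{q0, q1, q2, q3, q4, q6} --0--> {q0, q1, q2, q3, q4, q5, q6}  [seen]
{q0, q1, q2, q3, q4, q6} --1--> {q0, q1, q2, q3, q4, q5, q6}  [seen]
{q0, q1, q2, q3, q4, q6} --2--> {q0, q1, q2, q3, q4, q5, q6}  [seen]
Reachable DFA states: {q0}, {q0, q3, q5}, {q2, q3, q4, q5}, {q1, q3, q4}, {q0, q3, q5, q6}, {q0, q1, q2, q3, q4, q5, q6}, {q1, q2, q3, q4, q6}, {q1, q2, q3, q5, q6}, {q0, q1, q2, q3, q5, q6}, {q0, q1, q5, q6}, {q0, q1, q2, q4, q5, q6}, {q0, q3, q4, q5, q6}, {q0, q2, q3, q4, q5, q6}, {q0, q1, q3, q4, q5, q6}, {q0, q1, q2, q3, q4, q6}.
Accepting DFA states (contain an NFA accepting state): {q0, q3, q5}, {q2, q3, q4, q5}, {q0, q3, q5, q6}, {q0, q1, q2, q3, q4, q5, q6}, {q1, q2, q3, q5, q6}, {q0, q1, q2, q3, q5, q6}, {q0, q1, q5, q6}, {q0, q1, q2, q4, q5, q6}, {q0, q3, q4, q5, q6}, {q0, q2, q3, q4, q5, q6}, {q0, q1, q3, q4, q5, q6}.

11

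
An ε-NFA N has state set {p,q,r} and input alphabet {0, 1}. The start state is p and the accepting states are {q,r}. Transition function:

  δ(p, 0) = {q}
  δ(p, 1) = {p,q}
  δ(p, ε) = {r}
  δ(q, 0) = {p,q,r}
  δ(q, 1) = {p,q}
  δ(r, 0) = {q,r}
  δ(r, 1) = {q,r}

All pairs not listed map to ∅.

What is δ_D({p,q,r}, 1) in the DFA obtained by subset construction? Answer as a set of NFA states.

δ(p,1) = {p,q}; δ(q,1) = {p,q}; δ(r,1) = {q,r}.
Union: {p,q,r}.

{p,q,r}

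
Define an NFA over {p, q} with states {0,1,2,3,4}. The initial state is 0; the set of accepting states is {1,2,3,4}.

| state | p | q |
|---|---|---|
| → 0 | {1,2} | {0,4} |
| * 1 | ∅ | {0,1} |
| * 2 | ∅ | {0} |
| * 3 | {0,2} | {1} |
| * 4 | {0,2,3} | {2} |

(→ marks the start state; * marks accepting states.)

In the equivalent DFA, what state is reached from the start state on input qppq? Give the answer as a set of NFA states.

{0,1,4}

Start: {0}.
δ(0,q) = {0,4}.
Union: {0,4}.
After q: {0,4}.
δ(0,p) = {1,2}; δ(4,p) = {0,2,3}.
Union: {0,1,2,3}.
After p: {0,1,2,3}.
δ(0,p) = {1,2}; δ(1,p) = ∅; δ(2,p) = ∅; δ(3,p) = {0,2}.
Union: {0,1,2}.
After p: {0,1,2}.
δ(0,q) = {0,4}; δ(1,q) = {0,1}; δ(2,q) = {0}.
Union: {0,1,4}.
After q: {0,1,4}.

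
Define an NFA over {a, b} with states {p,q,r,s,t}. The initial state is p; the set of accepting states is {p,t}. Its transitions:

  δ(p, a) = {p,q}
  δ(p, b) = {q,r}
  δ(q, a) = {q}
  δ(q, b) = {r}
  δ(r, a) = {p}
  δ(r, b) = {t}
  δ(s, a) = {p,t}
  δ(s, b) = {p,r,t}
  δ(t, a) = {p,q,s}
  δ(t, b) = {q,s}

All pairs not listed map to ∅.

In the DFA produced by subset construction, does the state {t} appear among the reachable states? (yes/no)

Start state of the DFA: {p}.
{p} --a--> {p,q}  [new]
{p} --b--> {q,r}  [new]
{p,q} --a--> {p,q}  [seen]
{p,q} --b--> {q,r}  [seen]
{q,r} --a--> {p,q}  [seen]
{q,r} --b--> {r,t}  [new]
{r,t} --a--> {p,q,s}  [new]
{r,t} --b--> {q,s,t}  [new]
{p,q,s} --a--> {p,q,t}  [new]
{p,q,s} --b--> {p,q,r,t}  [new]
{q,s,t} --a--> {p,q,s,t}  [new]
{q,s,t} --b--> {p,q,r,s,t}  [new]
{p,q,t} --a--> {p,q,s}  [seen]
{p,q,t} --b--> {q,r,s}  [new]
{p,q,r,t} --a--> {p,q,s}  [seen]
{p,q,r,t} --b--> {q,r,s,t}  [new]
{p,q,s,t} --a--> {p,q,s,t}  [seen]
{p,q,s,t} --b--> {p,q,r,s,t}  [seen]
{p,q,r,s,t} --a--> {p,q,s,t}  [seen]
{p,q,r,s,t} --b--> {p,q,r,s,t}  [seen]
{q,r,s} --a--> {p,q,t}  [seen]
{q,r,s} --b--> {p,r,t}  [new]
{q,r,s,t} --a--> {p,q,s,t}  [seen]
{q,r,s,t} --b--> {p,q,r,s,t}  [seen]
{p,r,t} --a--> {p,q,s}  [seen]
{p,r,t} --b--> {q,r,s,t}  [seen]
Reachable DFA states: {p}, {p,q}, {q,r}, {r,t}, {p,q,s}, {q,s,t}, {p,q,t}, {p,q,r,t}, {p,q,s,t}, {p,q,r,s,t}, {q,r,s}, {q,r,s,t}, {p,r,t}.
{t} is not among them.

no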